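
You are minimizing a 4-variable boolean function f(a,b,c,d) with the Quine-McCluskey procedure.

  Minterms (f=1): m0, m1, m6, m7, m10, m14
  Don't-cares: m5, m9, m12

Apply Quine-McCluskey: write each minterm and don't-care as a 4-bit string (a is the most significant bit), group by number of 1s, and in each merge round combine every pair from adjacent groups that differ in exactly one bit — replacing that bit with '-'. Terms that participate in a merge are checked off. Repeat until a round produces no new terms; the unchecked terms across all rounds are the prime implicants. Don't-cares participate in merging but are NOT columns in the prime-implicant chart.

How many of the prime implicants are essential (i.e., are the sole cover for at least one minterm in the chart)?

2

[col 0] 0000*, 0001*, 0101*, 0110*, 0111*, 1001*, 1010*, 1100*, 1110*
[col 1] -001, -110, 0-01, 000-, 01-1, 011-, 1-10, 11-0
Prime implicants: -001, -110, 0-01, 000-, 01-1, 011-, 1-10, 11-0
PI chart (minterm → PIs covering it):
  0 | 000-  (sole → essential)
  1 | -001,0-01,000-
  6 | -110,011-
  7 | 01-1,011-
  10 | 1-10  (sole → essential)
  14 | -110,1-10,11-0
Essential prime implicants: 000-, 1-10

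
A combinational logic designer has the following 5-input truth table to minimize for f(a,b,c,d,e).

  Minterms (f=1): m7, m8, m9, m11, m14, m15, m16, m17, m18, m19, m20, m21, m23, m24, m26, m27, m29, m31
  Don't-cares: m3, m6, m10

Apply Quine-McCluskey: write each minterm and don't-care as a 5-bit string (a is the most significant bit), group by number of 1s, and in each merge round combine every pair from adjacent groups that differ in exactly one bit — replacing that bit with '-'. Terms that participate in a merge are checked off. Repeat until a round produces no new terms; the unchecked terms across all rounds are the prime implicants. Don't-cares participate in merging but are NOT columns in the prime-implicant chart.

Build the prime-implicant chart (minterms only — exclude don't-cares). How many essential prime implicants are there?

3

size-2^0 implicants → 00011(✓)  00110(✓)  00111(✓)  01000(✓)  01001(✓)  01010(✓)  01011(✓)  01110(✓)  01111(✓)  10000(✓)  10001(✓)  10010(✓)  10011(✓)  10100(✓)  10101(✓)  10111(✓)  11000(✓)  11010(✓)  11011(✓)  11101(✓)  11111(✓)
size-2^1 implicants → -0011(✓)  -0111(✓)  -1000(✓)  -1010(✓)  -1011(✓)  -1111(✓)  0-011(✓)  0-110(✓)  0-111(✓)  00-11(✓)  0011-(✓)  01-10(✓)  01-11(✓)  010-0(✓)  010-1(✓)  0100-(✓)  0101-(✓)  0111-(✓)  1-000(✓)  1-010(✓)  1-011(✓)  1-101(✓)  1-111(✓)  10-00(✓)  10-01(✓)  10-11(✓)  100-0(✓)  100-1(✓)  1000-(✓)  1001-(✓)  101-1(✓)  1010-(✓)  11-11(✓)  110-0(✓)  1101-(✓)  111-1(✓)
size-2^2 implicants → --011(✓)  --111(✓)  -0-11(✓)  -1-11(✓)  -10-0  -101-  0--11(✓)  0-11-  01-1-  010--  1--11(✓)  1-0-0  1-01-  1-1-1  10--1  10-0-  100--
size-2^3 implicants → ---11
Unchecked terms (primes): ---11, -10-0, -101-, 0-11-, 01-1-, 010--, 1-0-0, 1-01-, 1-1-1, 10--1, 10-0-, 100--
Minterm coverage:
  m7 ⊆ ---11,0-11-
  m8 ⊆ -10-0,010--
  m9 ⊆ 010-- [E]
  m11 ⊆ ---11,-101-,01-1-,010--
  m14 ⊆ 0-11-,01-1-
  m15 ⊆ ---11,0-11-,01-1-
  m16 ⊆ 1-0-0,10-0-,100--
  m17 ⊆ 10--1,10-0-,100--
  m18 ⊆ 1-0-0,1-01-,100--
  m19 ⊆ ---11,1-01-,10--1,100--
  m20 ⊆ 10-0- [E]
  m21 ⊆ 1-1-1,10--1,10-0-
  m23 ⊆ ---11,1-1-1,10--1
  m24 ⊆ -10-0,1-0-0
  m26 ⊆ -10-0,-101-,1-0-0,1-01-
  m27 ⊆ ---11,-101-,1-01-
  m29 ⊆ 1-1-1 [E]
  m31 ⊆ ---11,1-1-1
E = {010--, 1-1-1, 10-0-}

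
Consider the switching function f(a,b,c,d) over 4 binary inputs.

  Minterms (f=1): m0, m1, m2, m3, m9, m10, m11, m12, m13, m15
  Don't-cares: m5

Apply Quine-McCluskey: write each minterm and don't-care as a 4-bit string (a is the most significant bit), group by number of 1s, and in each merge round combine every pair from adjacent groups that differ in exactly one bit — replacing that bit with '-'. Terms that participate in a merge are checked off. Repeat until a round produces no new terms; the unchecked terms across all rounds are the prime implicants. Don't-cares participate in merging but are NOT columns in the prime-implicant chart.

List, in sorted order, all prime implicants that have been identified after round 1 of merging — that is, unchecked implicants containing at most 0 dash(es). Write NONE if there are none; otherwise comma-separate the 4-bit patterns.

NONE

size-2^0 implicants → 0000(✓)  0001(✓)  0010(✓)  0011(✓)  0101(✓)  1001(✓)  1010(✓)  1011(✓)  1100(✓)  1101(✓)  1111(✓)
size-2^1 implicants → -001(✓)  -010(✓)  -011(✓)  -101(✓)  0-01(✓)  00-0(✓)  00-1(✓)  000-(✓)  001-(✓)  1-01(✓)  1-11(✓)  10-1(✓)  101-(✓)  11-1(✓)  110-
size-2^2 implicants → --01  -0-1  -01-  00--  1--1
Unchecked terms (primes): --01, -0-1, -01-, 00--, 1--1, 110-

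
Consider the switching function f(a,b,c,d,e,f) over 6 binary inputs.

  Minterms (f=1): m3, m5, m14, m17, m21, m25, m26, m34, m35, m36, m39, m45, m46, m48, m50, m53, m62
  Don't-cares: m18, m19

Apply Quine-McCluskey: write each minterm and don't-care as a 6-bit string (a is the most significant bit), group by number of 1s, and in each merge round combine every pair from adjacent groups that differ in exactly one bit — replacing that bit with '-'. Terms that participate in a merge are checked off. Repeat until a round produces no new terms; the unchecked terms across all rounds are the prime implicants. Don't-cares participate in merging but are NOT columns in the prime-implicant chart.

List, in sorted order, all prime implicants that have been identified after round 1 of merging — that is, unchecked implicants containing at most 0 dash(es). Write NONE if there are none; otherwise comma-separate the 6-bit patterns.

100100, 101101

Round 0: 000011✓ 000101✓ 001110✓ 010001✓ 010010✓ 010011✓ 010101✓ 011001✓ 011010✓ 100010✓ 100011✓ 100100 100111✓ 101101 101110✓ 110000✓ 110010✓ 110101✓ 111110✓
Round 1: -00011 -01110 -10010 -10101 0-0011 0-0101 01-001 01-010 010-01 0100-1 01001- 1-0010 1-1110 100-11 10001- 1100-0
PIs = {-00011, -01110, -10010, -10101, 0-0011, 0-0101, 01-001, 01-010, 010-01, 0100-1, 01001-, 1-0010, 1-1110, 100-11, 10001-, 100100, 101101, 1100-0}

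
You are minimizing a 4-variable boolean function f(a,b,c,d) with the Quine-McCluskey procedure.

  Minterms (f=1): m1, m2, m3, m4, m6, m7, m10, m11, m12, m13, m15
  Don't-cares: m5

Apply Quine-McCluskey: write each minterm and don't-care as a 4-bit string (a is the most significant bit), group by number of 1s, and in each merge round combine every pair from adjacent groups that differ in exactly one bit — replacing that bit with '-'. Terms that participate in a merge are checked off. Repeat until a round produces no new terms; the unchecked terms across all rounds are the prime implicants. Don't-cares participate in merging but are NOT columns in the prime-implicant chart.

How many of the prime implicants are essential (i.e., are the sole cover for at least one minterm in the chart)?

3

size-2^0 implicants → 0001(✓)  0010(✓)  0011(✓)  0100(✓)  0101(✓)  0110(✓)  0111(✓)  1010(✓)  1011(✓)  1100(✓)  1101(✓)  1111(✓)
size-2^1 implicants → -010(✓)  -011(✓)  -100(✓)  -101(✓)  -111(✓)  0-01(✓)  0-10(✓)  0-11(✓)  00-1(✓)  001-(✓)  01-0(✓)  01-1(✓)  010-(✓)  011-(✓)  1-11(✓)  101-(✓)  11-1(✓)  110-(✓)
size-2^2 implicants → --11  -01-  -1-1  -10-  0--1  0-1-  01--
Unchecked terms (primes): --11, -01-, -1-1, -10-, 0--1, 0-1-, 01--
Minterm coverage:
  m1 ⊆ 0--1 [E]
  m2 ⊆ -01-,0-1-
  m3 ⊆ --11,-01-,0--1,0-1-
  m4 ⊆ -10-,01--
  m6 ⊆ 0-1-,01--
  m7 ⊆ --11,-1-1,0--1,0-1-,01--
  m10 ⊆ -01- [E]
  m11 ⊆ --11,-01-
  m12 ⊆ -10- [E]
  m13 ⊆ -1-1,-10-
  m15 ⊆ --11,-1-1
E = {-01-, -10-, 0--1}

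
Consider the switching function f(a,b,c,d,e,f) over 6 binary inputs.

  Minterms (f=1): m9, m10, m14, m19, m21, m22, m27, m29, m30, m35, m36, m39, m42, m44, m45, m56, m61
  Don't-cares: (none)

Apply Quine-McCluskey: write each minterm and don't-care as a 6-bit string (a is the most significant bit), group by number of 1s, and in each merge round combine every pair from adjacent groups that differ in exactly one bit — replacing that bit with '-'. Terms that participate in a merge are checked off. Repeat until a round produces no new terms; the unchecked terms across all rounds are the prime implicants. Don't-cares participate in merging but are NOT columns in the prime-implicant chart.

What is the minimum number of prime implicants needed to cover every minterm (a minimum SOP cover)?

Round 0: 001001 001010✓ 001110✓ 010011✓ 010101✓ 010110✓ 011011✓ 011101✓ 011110✓ 100011✓ 100100✓ 100111✓ 101010✓ 101100✓ 101101✓ 111000 111101✓
Round 1: -01010 -11101 0-1110 001-10 01-011 01-101 01-110 1-1101 10-100 100-11 10110-
PIs = {-01010, -11101, 0-1110, 001-10, 001001, 01-011, 01-101, 01-110, 1-1101, 10-100, 100-11, 10110-, 111000}
Coverage chart:
  m9: 001001 ←essential
  m10: -01010,001-10
  m14: 0-1110,001-10
  m19: 01-011 ←essential
  m21: 01-101 ←essential
  m22: 01-110 ←essential
  m27: 01-011 ←essential
  m29: -11101,01-101
  m30: 0-1110,01-110
  m35: 100-11 ←essential
  m36: 10-100 ←essential
  m39: 100-11 ←essential
  m42: -01010 ←essential
  m44: 10-100,10110-
  m45: 1-1101,10110-
  m56: 111000 ←essential
  m61: -11101,1-1101
Essential: -01010, 001001, 01-011, 01-101, 01-110, 10-100, 100-11, 111000
Petrick residual → 0-1110, 1-1101
Min cover (10 terms): b'cd'ef' + a'cdef' + a'b'cd'e'f + a'bd'ef + a'bde'f + a'bdef' + acde'f + ab'de'f' + ab'c'ef + abcd'e'f'

10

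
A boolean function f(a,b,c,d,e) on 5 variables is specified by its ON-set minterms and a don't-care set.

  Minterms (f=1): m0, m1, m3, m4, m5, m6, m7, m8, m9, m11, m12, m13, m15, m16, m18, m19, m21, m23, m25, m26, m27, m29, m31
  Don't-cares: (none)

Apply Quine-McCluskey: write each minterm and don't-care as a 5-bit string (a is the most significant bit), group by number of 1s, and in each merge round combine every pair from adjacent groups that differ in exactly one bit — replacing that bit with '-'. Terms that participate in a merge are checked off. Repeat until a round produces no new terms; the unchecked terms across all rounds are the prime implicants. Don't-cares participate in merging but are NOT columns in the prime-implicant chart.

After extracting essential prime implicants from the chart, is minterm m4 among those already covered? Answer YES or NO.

size-2^0 implicants → 00000(✓)  00001(✓)  00011(✓)  00100(✓)  00101(✓)  00110(✓)  00111(✓)  01000(✓)  01001(✓)  01011(✓)  01100(✓)  01101(✓)  01111(✓)  10000(✓)  10010(✓)  10011(✓)  10101(✓)  10111(✓)  11001(✓)  11010(✓)  11011(✓)  11101(✓)  11111(✓)
size-2^1 implicants → -0000  -0011(✓)  -0101(✓)  -0111(✓)  -1001(✓)  -1011(✓)  -1101(✓)  -1111(✓)  0-000(✓)  0-001(✓)  0-011(✓)  0-100(✓)  0-101(✓)  0-111(✓)  00-00(✓)  00-01(✓)  00-11(✓)  000-1(✓)  0000-(✓)  001-0(✓)  001-1(✓)  0010-(✓)  0011-(✓)  01-00(✓)  01-01(✓)  01-11(✓)  010-1(✓)  0100-(✓)  011-1(✓)  0110-(✓)  1-010(✓)  1-011(✓)  1-101(✓)  1-111(✓)  10-11(✓)  100-0  1001-(✓)  101-1(✓)  11-01(✓)  11-11(✓)  110-1(✓)  1101-(✓)  111-1(✓)
size-2^2 implicants → --011(✓)  --101(✓)  --111(✓)  -0-11(✓)  -01-1(✓)  -1-01(✓)  -1-11(✓)  -10-1(✓)  -11-1(✓)  0--00(✓)  0--01(✓)  0--11(✓)  0-0-1(✓)  0-00-(✓)  0-1-1(✓)  0-10-(✓)  00--1(✓)  00-0-(✓)  001--  01--1(✓)  01-0-(✓)  1--11(✓)  1-01-  1-1-1(✓)  11--1(✓)
size-2^3 implicants → ---11  --1-1  -1--1  0---1  0--0-
Unchecked terms (primes): ---11, --1-1, -0000, -1--1, 0---1, 0--0-, 001--, 1-01-, 100-0
Minterm coverage:
  m0 ⊆ -0000,0--0-
  m1 ⊆ 0---1,0--0-
  m3 ⊆ ---11,0---1
  m4 ⊆ 0--0-,001--
  m5 ⊆ --1-1,0---1,0--0-,001--
  m6 ⊆ 001-- [E]
  m7 ⊆ ---11,--1-1,0---1,001--
  m8 ⊆ 0--0- [E]
  m9 ⊆ -1--1,0---1,0--0-
  m11 ⊆ ---11,-1--1,0---1
  m12 ⊆ 0--0- [E]
  m13 ⊆ --1-1,-1--1,0---1,0--0-
  m15 ⊆ ---11,--1-1,-1--1,0---1
  m16 ⊆ -0000,100-0
  m18 ⊆ 1-01-,100-0
  m19 ⊆ ---11,1-01-
  m21 ⊆ --1-1 [E]
  m23 ⊆ ---11,--1-1
  m25 ⊆ -1--1 [E]
  m26 ⊆ 1-01- [E]
  m27 ⊆ ---11,-1--1,1-01-
  m29 ⊆ --1-1,-1--1
  m31 ⊆ ---11,--1-1,-1--1
E = {--1-1, -1--1, 0--0-, 001--, 1-01-}

YES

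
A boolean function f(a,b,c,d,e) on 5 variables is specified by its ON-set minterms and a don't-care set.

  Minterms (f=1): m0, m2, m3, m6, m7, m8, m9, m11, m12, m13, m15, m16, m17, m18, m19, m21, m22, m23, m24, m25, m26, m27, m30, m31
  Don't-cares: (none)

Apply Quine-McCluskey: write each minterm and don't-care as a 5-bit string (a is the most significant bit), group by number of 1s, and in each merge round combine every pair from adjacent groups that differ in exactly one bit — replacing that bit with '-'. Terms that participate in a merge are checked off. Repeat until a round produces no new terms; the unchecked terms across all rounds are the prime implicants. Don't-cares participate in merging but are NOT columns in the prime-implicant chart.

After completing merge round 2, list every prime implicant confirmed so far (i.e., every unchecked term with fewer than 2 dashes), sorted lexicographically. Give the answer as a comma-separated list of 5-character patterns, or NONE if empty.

NONE

Round 0: 00000✓ 00010✓ 00011✓ 00110✓ 00111✓ 01000✓ 01001✓ 01011✓ 01100✓ 01101✓ 01111✓ 10000✓ 10001✓ 10010✓ 10011✓ 10101✓ 10110✓ 10111✓ 11000✓ 11001✓ 11010✓ 11011✓ 11110✓ 11111✓
Round 1: -0000✓ -0010✓ -0011✓ -0110✓ -0111✓ -1000✓ -1001✓ -1011✓ -1111✓ 0-000✓ 0-011✓ 0-111✓ 00-10✓ 00-11✓ 000-0✓ 0001-✓ 0011-✓ 01-00✓ 01-01✓ 01-11✓ 010-1✓ 0100-✓ 011-1✓ 0110-✓ 1-000✓ 1-001✓ 1-010✓ 1-011✓ 1-110✓ 1-111✓ 10-01✓ 10-10✓ 10-11✓ 100-0✓ 100-1✓ 1000-✓ 1001-✓ 101-1✓ 1011-✓ 11-10✓ 11-11✓ 110-0✓ 110-1✓ 1100-✓ 1101-✓ 1111-✓
Round 2: --000 --011✓ --111✓ -0-10✓ -0-11✓ -00-0 -001-✓ -011-✓ -1-11✓ -10-1 -100- 0--11✓ 00-1-✓ 01--1 01-0- 1--10✓ 1--11✓ 1-0-0✓ 1-0-1✓ 1-00-✓ 1-01-✓ 1-11-✓ 10--1 10-1-✓ 100--✓ 11-1-✓ 110--✓
Round 3: ---11 -0-1- 1--1- 1-0--
PIs = {---11, --000, -0-1-, -00-0, -10-1, -100-, 01--1, 01-0-, 1--1-, 1-0--, 10--1}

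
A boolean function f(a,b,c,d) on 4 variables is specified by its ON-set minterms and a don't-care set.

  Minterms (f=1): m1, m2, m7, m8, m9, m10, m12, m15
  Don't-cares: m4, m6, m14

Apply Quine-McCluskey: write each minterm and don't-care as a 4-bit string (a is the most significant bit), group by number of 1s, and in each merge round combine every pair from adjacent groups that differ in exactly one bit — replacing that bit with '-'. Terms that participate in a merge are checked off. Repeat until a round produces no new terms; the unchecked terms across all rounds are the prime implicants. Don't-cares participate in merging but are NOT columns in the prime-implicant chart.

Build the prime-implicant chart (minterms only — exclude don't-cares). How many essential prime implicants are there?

Round 0: 0001✓ 0010✓ 0100✓ 0110✓ 0111✓ 1000✓ 1001✓ 1010✓ 1100✓ 1110✓ 1111✓
Round 1: -001 -010✓ -100✓ -110✓ -111✓ 0-10✓ 01-0✓ 011-✓ 1-00✓ 1-10✓ 10-0✓ 100- 11-0✓ 111-✓
Round 2: --10 -1-0 -11- 1--0
PIs = {--10, -001, -1-0, -11-, 1--0, 100-}
Coverage chart:
  m1: -001 ←essential
  m2: --10 ←essential
  m7: -11- ←essential
  m8: 1--0,100-
  m9: -001,100-
  m10: --10,1--0
  m12: -1-0,1--0
  m15: -11- ←essential
Essential: --10, -001, -11-

3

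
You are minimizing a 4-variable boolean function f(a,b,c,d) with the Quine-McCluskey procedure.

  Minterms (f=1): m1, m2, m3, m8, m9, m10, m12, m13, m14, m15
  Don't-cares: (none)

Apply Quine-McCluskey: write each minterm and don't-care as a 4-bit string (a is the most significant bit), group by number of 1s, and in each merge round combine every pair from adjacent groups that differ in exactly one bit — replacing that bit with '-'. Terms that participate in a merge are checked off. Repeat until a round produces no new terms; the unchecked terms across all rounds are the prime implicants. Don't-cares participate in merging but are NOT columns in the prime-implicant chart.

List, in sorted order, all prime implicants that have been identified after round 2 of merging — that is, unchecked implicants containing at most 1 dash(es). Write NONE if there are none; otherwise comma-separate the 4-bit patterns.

size-2^0 implicants → 0001(✓)  0010(✓)  0011(✓)  1000(✓)  1001(✓)  1010(✓)  1100(✓)  1101(✓)  1110(✓)  1111(✓)
size-2^1 implicants → -001  -010  00-1  001-  1-00(✓)  1-01(✓)  1-10(✓)  10-0(✓)  100-(✓)  11-0(✓)  11-1(✓)  110-(✓)  111-(✓)
size-2^2 implicants → 1--0  1-0-  11--
Unchecked terms (primes): -001, -010, 00-1, 001-, 1--0, 1-0-, 11--

-001, -010, 00-1, 001-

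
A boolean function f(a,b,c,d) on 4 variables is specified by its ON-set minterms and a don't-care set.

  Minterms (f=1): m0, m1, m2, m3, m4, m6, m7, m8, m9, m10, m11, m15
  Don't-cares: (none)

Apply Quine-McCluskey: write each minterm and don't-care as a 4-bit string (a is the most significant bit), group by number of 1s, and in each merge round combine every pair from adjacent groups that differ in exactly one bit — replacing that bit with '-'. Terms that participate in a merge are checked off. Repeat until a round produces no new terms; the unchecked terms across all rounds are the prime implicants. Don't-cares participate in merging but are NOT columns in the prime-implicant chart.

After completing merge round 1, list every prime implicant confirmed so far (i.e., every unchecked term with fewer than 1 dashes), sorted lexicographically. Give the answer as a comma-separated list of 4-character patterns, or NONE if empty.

NONE

[col 0] 0000*, 0001*, 0010*, 0011*, 0100*, 0110*, 0111*, 1000*, 1001*, 1010*, 1011*, 1111*
[col 1] -000*, -001*, -010*, -011*, -111*, 0-00*, 0-10*, 0-11*, 00-0*, 00-1*, 000-*, 001-*, 01-0*, 011-*, 1-11*, 10-0*, 10-1*, 100-*, 101-*
[col 2] --11, -0-0*, -0-1*, -00-*, -01-*, 0--0, 0-1-, 00--*, 10--*
[col 3] -0--
Prime implicants: --11, -0--, 0--0, 0-1-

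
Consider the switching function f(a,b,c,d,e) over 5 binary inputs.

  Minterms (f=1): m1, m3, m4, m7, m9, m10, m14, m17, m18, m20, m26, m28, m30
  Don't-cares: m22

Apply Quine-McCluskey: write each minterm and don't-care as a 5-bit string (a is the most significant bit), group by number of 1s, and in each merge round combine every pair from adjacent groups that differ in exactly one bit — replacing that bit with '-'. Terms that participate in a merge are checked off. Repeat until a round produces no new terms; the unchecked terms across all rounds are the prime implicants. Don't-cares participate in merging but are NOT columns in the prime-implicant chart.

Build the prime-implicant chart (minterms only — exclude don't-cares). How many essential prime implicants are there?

size-2^0 implicants → 00001(✓)  00011(✓)  00100(✓)  00111(✓)  01001(✓)  01010(✓)  01110(✓)  10001(✓)  10010(✓)  10100(✓)  10110(✓)  11010(✓)  11100(✓)  11110(✓)
size-2^1 implicants → -0001  -0100  -1010(✓)  -1110(✓)  0-001  00-11  000-1  01-10(✓)  1-010(✓)  1-100(✓)  1-110(✓)  10-10(✓)  101-0(✓)  11-10(✓)  111-0(✓)
size-2^2 implicants → -1-10  1--10  1-1-0
Unchecked terms (primes): -0001, -0100, -1-10, 0-001, 00-11, 000-1, 1--10, 1-1-0
Minterm coverage:
  m1 ⊆ -0001,0-001,000-1
  m3 ⊆ 00-11,000-1
  m4 ⊆ -0100 [E]
  m7 ⊆ 00-11 [E]
  m9 ⊆ 0-001 [E]
  m10 ⊆ -1-10 [E]
  m14 ⊆ -1-10 [E]
  m17 ⊆ -0001 [E]
  m18 ⊆ 1--10 [E]
  m20 ⊆ -0100,1-1-0
  m26 ⊆ -1-10,1--10
  m28 ⊆ 1-1-0 [E]
  m30 ⊆ -1-10,1--10,1-1-0
E = {-0001, -0100, -1-10, 0-001, 00-11, 1--10, 1-1-0}

7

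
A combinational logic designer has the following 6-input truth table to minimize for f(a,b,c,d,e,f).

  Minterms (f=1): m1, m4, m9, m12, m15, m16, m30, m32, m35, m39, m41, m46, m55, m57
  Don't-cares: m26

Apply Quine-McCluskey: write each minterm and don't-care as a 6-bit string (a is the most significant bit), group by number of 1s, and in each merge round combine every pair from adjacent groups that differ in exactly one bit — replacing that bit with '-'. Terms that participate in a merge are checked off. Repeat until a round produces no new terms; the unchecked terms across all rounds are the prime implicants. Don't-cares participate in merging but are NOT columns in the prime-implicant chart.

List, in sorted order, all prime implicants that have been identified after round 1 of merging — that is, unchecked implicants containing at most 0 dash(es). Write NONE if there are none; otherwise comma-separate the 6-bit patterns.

001111, 010000, 100000, 101110

size-2^0 implicants → 000001(✓)  000100(✓)  001001(✓)  001100(✓)  001111  010000  011010(✓)  011110(✓)  100000  100011(✓)  100111(✓)  101001(✓)  101110  110111(✓)  111001(✓)
size-2^1 implicants → -01001  00-001  00-100  011-10  1-0111  1-1001  100-11
Unchecked terms (primes): -01001, 00-001, 00-100, 001111, 010000, 011-10, 1-0111, 1-1001, 100-11, 100000, 101110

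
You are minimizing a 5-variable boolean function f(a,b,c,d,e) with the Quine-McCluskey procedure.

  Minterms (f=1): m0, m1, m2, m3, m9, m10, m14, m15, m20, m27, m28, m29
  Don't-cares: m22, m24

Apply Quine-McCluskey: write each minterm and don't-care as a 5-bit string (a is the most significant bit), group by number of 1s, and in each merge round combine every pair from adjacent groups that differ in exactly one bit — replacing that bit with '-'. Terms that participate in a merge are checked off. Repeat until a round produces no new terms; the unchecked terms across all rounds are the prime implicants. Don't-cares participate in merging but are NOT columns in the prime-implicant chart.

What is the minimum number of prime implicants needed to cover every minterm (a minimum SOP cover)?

7

size-2^0 implicants → 00000(✓)  00001(✓)  00010(✓)  00011(✓)  01001(✓)  01010(✓)  01110(✓)  01111(✓)  10100(✓)  10110(✓)  11000(✓)  11011  11100(✓)  11101(✓)
size-2^1 implicants → 0-001  0-010  000-0(✓)  000-1(✓)  0000-(✓)  0001-(✓)  01-10  0111-  1-100  101-0  11-00  1110-
size-2^2 implicants → 000--
Unchecked terms (primes): 0-001, 0-010, 000--, 01-10, 0111-, 1-100, 101-0, 11-00, 11011, 1110-
Minterm coverage:
  m0 ⊆ 000-- [E]
  m1 ⊆ 0-001,000--
  m2 ⊆ 0-010,000--
  m3 ⊆ 000-- [E]
  m9 ⊆ 0-001 [E]
  m10 ⊆ 0-010,01-10
  m14 ⊆ 01-10,0111-
  m15 ⊆ 0111- [E]
  m20 ⊆ 1-100,101-0
  m27 ⊆ 11011 [E]
  m28 ⊆ 1-100,11-00,1110-
  m29 ⊆ 1110- [E]
E = {0-001, 000--, 0111-, 11011, 1110-}
Petrick residual → 0-010, 1-100
Cover = a'c'd'e + a'c'de' + a'b'c' + a'bcd + acd'e' + abc'de + abcd'  |cover|=7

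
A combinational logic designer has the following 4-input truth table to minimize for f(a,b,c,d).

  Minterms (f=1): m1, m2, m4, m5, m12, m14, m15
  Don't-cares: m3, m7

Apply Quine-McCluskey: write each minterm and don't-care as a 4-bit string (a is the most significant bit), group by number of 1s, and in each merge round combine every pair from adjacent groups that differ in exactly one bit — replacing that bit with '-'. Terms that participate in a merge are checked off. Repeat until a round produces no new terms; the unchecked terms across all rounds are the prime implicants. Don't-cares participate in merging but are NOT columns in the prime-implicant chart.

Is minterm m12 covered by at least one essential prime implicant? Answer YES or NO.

NO

[col 0] 0001*, 0010*, 0011*, 0100*, 0101*, 0111*, 1100*, 1110*, 1111*
[col 1] -100, -111, 0-01*, 0-11*, 00-1*, 001-, 01-1*, 010-, 11-0, 111-
[col 2] 0--1
Prime implicants: -100, -111, 0--1, 001-, 010-, 11-0, 111-
PI chart (minterm → PIs covering it):
  1 | 0--1  (sole → essential)
  2 | 001-  (sole → essential)
  4 | -100,010-
  5 | 0--1,010-
  12 | -100,11-0
  14 | 11-0,111-
  15 | -111,111-
Essential prime implicants: 0--1, 001-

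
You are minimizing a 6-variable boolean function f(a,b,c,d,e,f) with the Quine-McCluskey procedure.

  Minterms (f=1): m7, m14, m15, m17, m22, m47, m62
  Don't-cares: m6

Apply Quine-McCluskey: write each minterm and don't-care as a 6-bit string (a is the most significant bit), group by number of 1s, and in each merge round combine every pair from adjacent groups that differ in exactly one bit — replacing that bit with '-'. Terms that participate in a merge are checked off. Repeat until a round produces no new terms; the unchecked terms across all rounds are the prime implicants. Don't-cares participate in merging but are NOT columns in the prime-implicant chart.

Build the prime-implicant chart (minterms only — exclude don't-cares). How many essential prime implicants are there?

size-2^0 implicants → 000110(✓)  000111(✓)  001110(✓)  001111(✓)  010001  010110(✓)  101111(✓)  111110
size-2^1 implicants → -01111  0-0110  00-110(✓)  00-111(✓)  00011-(✓)  00111-(✓)
size-2^2 implicants → 00-11-
Unchecked terms (primes): -01111, 0-0110, 00-11-, 010001, 111110
Minterm coverage:
  m7 ⊆ 00-11- [E]
  m14 ⊆ 00-11- [E]
  m15 ⊆ -01111,00-11-
  m17 ⊆ 010001 [E]
  m22 ⊆ 0-0110 [E]
  m47 ⊆ -01111 [E]
  m62 ⊆ 111110 [E]
E = {-01111, 0-0110, 00-11-, 010001, 111110}

5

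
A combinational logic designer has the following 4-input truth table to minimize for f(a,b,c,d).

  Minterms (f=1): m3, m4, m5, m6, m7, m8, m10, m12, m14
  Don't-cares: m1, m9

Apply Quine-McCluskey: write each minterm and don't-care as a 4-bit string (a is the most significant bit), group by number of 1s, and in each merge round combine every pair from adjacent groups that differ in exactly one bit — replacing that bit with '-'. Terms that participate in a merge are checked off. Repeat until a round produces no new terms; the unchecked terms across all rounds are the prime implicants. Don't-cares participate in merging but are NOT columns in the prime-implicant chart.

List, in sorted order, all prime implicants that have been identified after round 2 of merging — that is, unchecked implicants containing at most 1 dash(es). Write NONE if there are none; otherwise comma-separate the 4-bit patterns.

[col 0] 0001*, 0011*, 0100*, 0101*, 0110*, 0111*, 1000*, 1001*, 1010*, 1100*, 1110*
[col 1] -001, -100*, -110*, 0-01*, 0-11*, 00-1*, 01-0*, 01-1*, 010-*, 011-*, 1-00*, 1-10*, 10-0*, 100-, 11-0*
[col 2] -1-0, 0--1, 01--, 1--0
Prime implicants: -001, -1-0, 0--1, 01--, 1--0, 100-

-001, 100-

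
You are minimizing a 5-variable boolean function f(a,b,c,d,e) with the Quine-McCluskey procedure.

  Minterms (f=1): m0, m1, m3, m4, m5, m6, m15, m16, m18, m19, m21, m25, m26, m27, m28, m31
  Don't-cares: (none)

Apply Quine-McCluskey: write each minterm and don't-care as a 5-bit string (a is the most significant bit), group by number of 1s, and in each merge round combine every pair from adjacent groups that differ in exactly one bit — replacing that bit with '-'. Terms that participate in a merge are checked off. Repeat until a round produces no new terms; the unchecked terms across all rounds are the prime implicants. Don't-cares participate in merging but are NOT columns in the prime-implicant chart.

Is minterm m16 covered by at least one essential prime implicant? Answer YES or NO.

size-2^0 implicants → 00000(✓)  00001(✓)  00011(✓)  00100(✓)  00101(✓)  00110(✓)  01111(✓)  10000(✓)  10010(✓)  10011(✓)  10101(✓)  11001(✓)  11010(✓)  11011(✓)  11100  11111(✓)
size-2^1 implicants → -0000  -0011  -0101  -1111  00-00(✓)  00-01(✓)  000-1  0000-(✓)  001-0  0010-(✓)  1-010(✓)  1-011(✓)  100-0  1001-(✓)  11-11  110-1  1101-(✓)
size-2^2 implicants → 00-0-  1-01-
Unchecked terms (primes): -0000, -0011, -0101, -1111, 00-0-, 000-1, 001-0, 1-01-, 100-0, 11-11, 110-1, 11100
Minterm coverage:
  m0 ⊆ -0000,00-0-
  m1 ⊆ 00-0-,000-1
  m3 ⊆ -0011,000-1
  m4 ⊆ 00-0-,001-0
  m5 ⊆ -0101,00-0-
  m6 ⊆ 001-0 [E]
  m15 ⊆ -1111 [E]
  m16 ⊆ -0000,100-0
  m18 ⊆ 1-01-,100-0
  m19 ⊆ -0011,1-01-
  m21 ⊆ -0101 [E]
  m25 ⊆ 110-1 [E]
  m26 ⊆ 1-01- [E]
  m27 ⊆ 1-01-,11-11,110-1
  m28 ⊆ 11100 [E]
  m31 ⊆ -1111,11-11
E = {-0101, -1111, 001-0, 1-01-, 110-1, 11100}

NO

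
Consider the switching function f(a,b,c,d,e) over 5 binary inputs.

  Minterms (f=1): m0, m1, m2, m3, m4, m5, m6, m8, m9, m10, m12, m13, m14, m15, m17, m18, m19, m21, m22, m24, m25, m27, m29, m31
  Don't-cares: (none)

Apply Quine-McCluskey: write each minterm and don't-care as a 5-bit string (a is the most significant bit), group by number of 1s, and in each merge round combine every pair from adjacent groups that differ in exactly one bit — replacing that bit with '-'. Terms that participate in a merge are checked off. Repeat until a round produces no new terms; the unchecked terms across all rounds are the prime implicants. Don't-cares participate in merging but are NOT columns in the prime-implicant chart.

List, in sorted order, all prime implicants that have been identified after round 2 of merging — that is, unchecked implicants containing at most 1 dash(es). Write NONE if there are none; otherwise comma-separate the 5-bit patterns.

NONE

[col 0] 00000*, 00001*, 00010*, 00011*, 00100*, 00101*, 00110*, 01000*, 01001*, 01010*, 01100*, 01101*, 01110*, 01111*, 10001*, 10010*, 10011*, 10101*, 10110*, 11000*, 11001*, 11011*, 11101*, 11111*
[col 1] -0001*, -0010*, -0011*, -0101*, -0110*, -1000*, -1001*, -1101*, -1111*, 0-000*, 0-001*, 0-010*, 0-100*, 0-101*, 0-110*, 00-00*, 00-01*, 00-10*, 000-0*, 000-1*, 0000-*, 0001-*, 001-0*, 0010-*, 01-00*, 01-01*, 01-10*, 010-0*, 0100-*, 011-0*, 011-1*, 0110-*, 0111-*, 1-001*, 1-011*, 1-101*, 10-01*, 10-10*, 100-1*, 1001-*, 11-01*, 11-11*, 110-1*, 1100-*, 111-1*
[col 2] --001*, --101*, -0-01*, -0-10, -00-1, -001-, -1-01*, -100-, -11-1, 0--00*, 0--01*, 0--10*, 0-0-0*, 0-00-*, 0-1-0*, 0-10-*, 00--0*, 00-0-*, 000--, 01--0*, 01-0-*, 011--, 1--01*, 1-0-1, 11--1
[col 3] ---01, 0---0, 0--0-
Prime implicants: ---01, -0-10, -00-1, -001-, -100-, -11-1, 0---0, 0--0-, 000--, 011--, 1-0-1, 11--1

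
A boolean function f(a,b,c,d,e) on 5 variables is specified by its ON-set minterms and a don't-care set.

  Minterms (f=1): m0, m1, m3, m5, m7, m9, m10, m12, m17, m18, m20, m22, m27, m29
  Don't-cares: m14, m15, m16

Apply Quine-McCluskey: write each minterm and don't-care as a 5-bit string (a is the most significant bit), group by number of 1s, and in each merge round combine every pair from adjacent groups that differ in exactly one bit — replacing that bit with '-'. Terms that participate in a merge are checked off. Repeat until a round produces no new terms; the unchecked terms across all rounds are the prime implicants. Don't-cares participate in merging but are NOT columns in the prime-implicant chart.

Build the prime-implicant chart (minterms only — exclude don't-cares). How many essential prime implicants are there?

Round 0: 00000✓ 00001✓ 00011✓ 00101✓ 00111✓ 01001✓ 01010✓ 01100✓ 01110✓ 01111✓ 10000✓ 10001✓ 10010✓ 10100✓ 10110✓ 11011 11101
Round 1: -0000✓ -0001✓ 0-001 0-111 00-01✓ 00-11✓ 000-1✓ 0000-✓ 001-1✓ 01-10 011-0 0111- 10-00✓ 10-10✓ 100-0✓ 1000-✓ 101-0✓
Round 2: -000- 00--1 10--0
PIs = {-000-, 0-001, 0-111, 00--1, 01-10, 011-0, 0111-, 10--0, 11011, 11101}
Coverage chart:
  m0: -000- ←essential
  m1: -000-,0-001,00--1
  m3: 00--1 ←essential
  m5: 00--1 ←essential
  m7: 0-111,00--1
  m9: 0-001 ←essential
  m10: 01-10 ←essential
  m12: 011-0 ←essential
  m17: -000- ←essential
  m18: 10--0 ←essential
  m20: 10--0 ←essential
  m22: 10--0 ←essential
  m27: 11011 ←essential
  m29: 11101 ←essential
Essential: -000-, 0-001, 00--1, 01-10, 011-0, 10--0, 11011, 11101

8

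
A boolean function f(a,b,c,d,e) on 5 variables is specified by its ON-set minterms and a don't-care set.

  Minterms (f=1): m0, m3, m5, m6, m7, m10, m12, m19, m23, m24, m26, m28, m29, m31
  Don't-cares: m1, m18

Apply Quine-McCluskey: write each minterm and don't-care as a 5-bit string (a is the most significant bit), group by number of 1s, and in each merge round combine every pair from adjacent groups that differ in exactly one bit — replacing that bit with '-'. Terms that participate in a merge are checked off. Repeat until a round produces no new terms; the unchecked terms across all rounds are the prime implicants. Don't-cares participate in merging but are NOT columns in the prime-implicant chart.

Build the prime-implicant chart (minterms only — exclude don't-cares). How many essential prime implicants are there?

5

[col 0] 00000*, 00001*, 00011*, 00101*, 00110*, 00111*, 01010*, 01100*, 10010*, 10011*, 10111*, 11000*, 11010*, 11100*, 11101*, 11111*
[col 1] -0011*, -0111*, -1010, -1100, 00-01*, 00-11*, 000-1*, 0000-, 001-1*, 0011-, 1-010, 1-111, 10-11*, 1001-, 11-00, 110-0, 111-1, 1110-
[col 2] -0-11, 00--1
Prime implicants: -0-11, -1010, -1100, 00--1, 0000-, 0011-, 1-010, 1-111, 1001-, 11-00, 110-0, 111-1, 1110-
PI chart (minterm → PIs covering it):
  0 | 0000-  (sole → essential)
  3 | -0-11,00--1
  5 | 00--1  (sole → essential)
  6 | 0011-  (sole → essential)
  7 | -0-11,00--1,0011-
  10 | -1010  (sole → essential)
  12 | -1100  (sole → essential)
  19 | -0-11,1001-
  23 | -0-11,1-111
  24 | 11-00,110-0
  26 | -1010,1-010,110-0
  28 | -1100,11-00,1110-
  29 | 111-1,1110-
  31 | 1-111,111-1
Essential prime implicants: -1010, -1100, 00--1, 0000-, 0011-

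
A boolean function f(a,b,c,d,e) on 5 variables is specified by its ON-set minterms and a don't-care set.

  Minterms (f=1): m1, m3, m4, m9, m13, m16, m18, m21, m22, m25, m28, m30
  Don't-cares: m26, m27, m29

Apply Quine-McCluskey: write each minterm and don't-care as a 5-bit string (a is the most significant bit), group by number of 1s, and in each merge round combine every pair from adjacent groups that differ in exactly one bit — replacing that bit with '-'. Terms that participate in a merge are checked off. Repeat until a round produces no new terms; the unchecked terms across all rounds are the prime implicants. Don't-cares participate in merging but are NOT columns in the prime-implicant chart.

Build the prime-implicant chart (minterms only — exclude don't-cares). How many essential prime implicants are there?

6

Round 0: 00001✓ 00011✓ 00100 01001✓ 01101✓ 10000✓ 10010✓ 10101✓ 10110✓ 11001✓ 11010✓ 11011✓ 11100✓ 11101✓ 11110✓
Round 1: -1001✓ -1101✓ 0-001 000-1 01-01✓ 1-010✓ 1-101 1-110✓ 10-10✓ 100-0 11-01✓ 11-10✓ 110-1 1101- 111-0 1110-
Round 2: -1-01 1--10
PIs = {-1-01, 0-001, 000-1, 00100, 1--10, 1-101, 100-0, 110-1, 1101-, 111-0, 1110-}
Coverage chart:
  m1: 0-001,000-1
  m3: 000-1 ←essential
  m4: 00100 ←essential
  m9: -1-01,0-001
  m13: -1-01 ←essential
  m16: 100-0 ←essential
  m18: 1--10,100-0
  m21: 1-101 ←essential
  m22: 1--10 ←essential
  m25: -1-01,110-1
  m28: 111-0,1110-
  m30: 1--10,111-0
Essential: -1-01, 000-1, 00100, 1--10, 1-101, 100-0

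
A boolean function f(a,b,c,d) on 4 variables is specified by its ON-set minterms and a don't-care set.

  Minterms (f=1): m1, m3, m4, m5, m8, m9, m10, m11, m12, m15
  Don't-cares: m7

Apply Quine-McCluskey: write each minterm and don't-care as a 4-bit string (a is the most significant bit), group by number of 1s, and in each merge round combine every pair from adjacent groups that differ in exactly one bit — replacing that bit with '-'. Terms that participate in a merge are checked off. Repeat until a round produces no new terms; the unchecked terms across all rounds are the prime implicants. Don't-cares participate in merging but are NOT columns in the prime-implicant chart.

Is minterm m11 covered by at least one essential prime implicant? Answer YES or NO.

YES

size-2^0 implicants → 0001(✓)  0011(✓)  0100(✓)  0101(✓)  0111(✓)  1000(✓)  1001(✓)  1010(✓)  1011(✓)  1100(✓)  1111(✓)
size-2^1 implicants → -001(✓)  -011(✓)  -100  -111(✓)  0-01(✓)  0-11(✓)  00-1(✓)  01-1(✓)  010-  1-00  1-11(✓)  10-0(✓)  10-1(✓)  100-(✓)  101-(✓)
size-2^2 implicants → --11  -0-1  0--1  10--
Unchecked terms (primes): --11, -0-1, -100, 0--1, 010-, 1-00, 10--
Minterm coverage:
  m1 ⊆ -0-1,0--1
  m3 ⊆ --11,-0-1,0--1
  m4 ⊆ -100,010-
  m5 ⊆ 0--1,010-
  m8 ⊆ 1-00,10--
  m9 ⊆ -0-1,10--
  m10 ⊆ 10-- [E]
  m11 ⊆ --11,-0-1,10--
  m12 ⊆ -100,1-00
  m15 ⊆ --11 [E]
E = {--11, 10--}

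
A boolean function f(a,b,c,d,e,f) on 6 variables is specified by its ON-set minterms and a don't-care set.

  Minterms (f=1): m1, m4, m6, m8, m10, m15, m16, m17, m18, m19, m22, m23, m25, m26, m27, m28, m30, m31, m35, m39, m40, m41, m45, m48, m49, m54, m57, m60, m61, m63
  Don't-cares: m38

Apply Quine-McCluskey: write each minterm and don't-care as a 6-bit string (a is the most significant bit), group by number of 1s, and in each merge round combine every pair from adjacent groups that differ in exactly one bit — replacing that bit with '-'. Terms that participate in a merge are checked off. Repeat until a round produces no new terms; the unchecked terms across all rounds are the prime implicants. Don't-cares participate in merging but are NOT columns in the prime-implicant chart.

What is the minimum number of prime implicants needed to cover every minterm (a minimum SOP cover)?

[col 0] 000001*, 000100*, 000110*, 001000*, 001010*, 001111*, 010000*, 010001*, 010010*, 010011*, 010110*, 010111*, 011001*, 011010*, 011011*, 011100*, 011110*, 011111*, 100011*, 100110*, 100111*, 101000*, 101001*, 101101*, 110000*, 110001*, 110110*, 111001*, 111100*, 111101*, 111111*
[col 1] -00110*, -01000, -10000*, -10001*, -10110*, -11001*, -11100, -11111, 0-0001, 0-0110*, 0-1010, 0-1111, 0001-0, 0010-0, 01-001*, 01-010*, 01-011*, 01-110*, 01-111*, 010-10*, 010-11*, 0100-0*, 0100-1*, 01000-*, 01001-*, 01011-*, 011-10*, 011-11*, 0110-1*, 01101-*, 0111-0, 01111-*, 1-0110*, 1-1001*, 1-1101*, 100-11, 10011-, 101-01*, 10100-, 11-001*, 11000-*, 111-01*, 1111-1, 11110-
[col 2] --0110, -1-001, -1000-, 01--10*, 01--11*, 01-0-1, 01-01-*, 01-11-*, 010-1-*, 0100--, 011-1-*, 1-1-01
[col 3] 01--1-
Prime implicants: --0110, -01000, -1-001, -1000-, -11100, -11111, 0-0001, 0-1010, 0-1111, 0001-0, 0010-0, 01--1-, 01-0-1, 0100--, 0111-0, 1-1-01, 100-11, 10011-, 10100-, 1111-1, 11110-
PI chart (minterm → PIs covering it):
  1 | 0-0001  (sole → essential)
  4 | 0001-0  (sole → essential)
  6 | --0110,0001-0
  8 | -01000,0010-0
  10 | 0-1010,0010-0
  15 | 0-1111  (sole → essential)
  16 | -1000-,0100--
  17 | -1-001,-1000-,0-0001,01-0-1,0100--
  18 | 01--1-,0100--
  19 | 01--1-,01-0-1,0100--
  22 | --0110,01--1-
  23 | 01--1-  (sole → essential)
  25 | -1-001,01-0-1
  26 | 0-1010,01--1-
  27 | 01--1-,01-0-1
  28 | -11100,0111-0
  30 | 01--1-,0111-0
  31 | -11111,0-1111,01--1-
  35 | 100-11  (sole → essential)
  39 | 100-11,10011-
  40 | -01000,10100-
  41 | 1-1-01,10100-
  45 | 1-1-01  (sole → essential)
  48 | -1000-  (sole → essential)
  49 | -1-001,-1000-
  54 | --0110  (sole → essential)
  57 | -1-001,1-1-01
  60 | -11100,11110-
  61 | 1-1-01,1111-1,11110-
  63 | -11111,1111-1
Essential prime implicants: --0110, -1000-, 0-0001, 0-1111, 0001-0, 01--1-, 1-1-01, 100-11
Petrick residual → -01000, -1-001, -11100, -11111, 0-1010
Minimum SOP uses 13 PIs: c'def' + b'cd'e'f' + bd'e'f + bc'd'e' + bcde'f' + bcdef + a'c'd'e'f + a'cd'ef' + a'cdef + a'b'c'df' + a'be + ace'f + ab'c'ef

13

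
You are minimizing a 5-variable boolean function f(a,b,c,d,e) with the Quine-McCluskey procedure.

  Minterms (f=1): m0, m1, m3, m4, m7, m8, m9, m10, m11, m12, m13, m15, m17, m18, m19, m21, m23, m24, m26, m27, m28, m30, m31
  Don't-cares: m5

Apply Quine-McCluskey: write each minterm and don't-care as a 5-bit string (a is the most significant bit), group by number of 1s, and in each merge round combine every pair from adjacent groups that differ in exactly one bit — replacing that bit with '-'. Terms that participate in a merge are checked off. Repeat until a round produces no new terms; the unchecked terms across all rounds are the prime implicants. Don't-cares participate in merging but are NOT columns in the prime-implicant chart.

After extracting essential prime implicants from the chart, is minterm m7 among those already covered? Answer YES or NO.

size-2^0 implicants → 00000(✓)  00001(✓)  00011(✓)  00100(✓)  00101(✓)  00111(✓)  01000(✓)  01001(✓)  01010(✓)  01011(✓)  01100(✓)  01101(✓)  01111(✓)  10001(✓)  10010(✓)  10011(✓)  10101(✓)  10111(✓)  11000(✓)  11010(✓)  11011(✓)  11100(✓)  11110(✓)  11111(✓)
size-2^1 implicants → -0001(✓)  -0011(✓)  -0101(✓)  -0111(✓)  -1000(✓)  -1010(✓)  -1011(✓)  -1100(✓)  -1111(✓)  0-000(✓)  0-001(✓)  0-011(✓)  0-100(✓)  0-101(✓)  0-111(✓)  00-00(✓)  00-01(✓)  00-11(✓)  000-1(✓)  0000-(✓)  001-1(✓)  0010-(✓)  01-00(✓)  01-01(✓)  01-11(✓)  010-0(✓)  010-1(✓)  0100-(✓)  0101-(✓)  011-1(✓)  0110-(✓)  1-010(✓)  1-011(✓)  1-111(✓)  10-01(✓)  10-11(✓)  100-1(✓)  1001-(✓)  101-1(✓)  11-00(✓)  11-10(✓)  11-11(✓)  110-0(✓)  1101-(✓)  111-0(✓)  1111-(✓)
size-2^2 implicants → --011(✓)  --111(✓)  -0-01(✓)  -0-11(✓)  -00-1(✓)  -01-1(✓)  -1-00  -1-11(✓)  -10-0  -101-  0--00(✓)  0--01(✓)  0--11(✓)  0-0-1(✓)  0-00-(✓)  0-1-1(✓)  0-10-(✓)  00--1(✓)  00-0-(✓)  01--1(✓)  01-0-(✓)  010--  1--11(✓)  1-01-  10--1(✓)  11--0  11-1-
size-2^3 implicants → ---11  -0--1  0---1  0--0-
Unchecked terms (primes): ---11, -0--1, -1-00, -10-0, -101-, 0---1, 0--0-, 010--, 1-01-, 11--0, 11-1-
Minterm coverage:
  m0 ⊆ 0--0- [E]
  m1 ⊆ -0--1,0---1,0--0-
  m3 ⊆ ---11,-0--1,0---1
  m4 ⊆ 0--0- [E]
  m7 ⊆ ---11,-0--1,0---1
  m8 ⊆ -1-00,-10-0,0--0-,010--
  m9 ⊆ 0---1,0--0-,010--
  m10 ⊆ -10-0,-101-,010--
  m11 ⊆ ---11,-101-,0---1,010--
  m12 ⊆ -1-00,0--0-
  m13 ⊆ 0---1,0--0-
  m15 ⊆ ---11,0---1
  m17 ⊆ -0--1 [E]
  m18 ⊆ 1-01- [E]
  m19 ⊆ ---11,-0--1,1-01-
  m21 ⊆ -0--1 [E]
  m23 ⊆ ---11,-0--1
  m24 ⊆ -1-00,-10-0,11--0
  m26 ⊆ -10-0,-101-,1-01-,11--0,11-1-
  m27 ⊆ ---11,-101-,1-01-,11-1-
  m28 ⊆ -1-00,11--0
  m30 ⊆ 11--0,11-1-
  m31 ⊆ ---11,11-1-
E = {-0--1, 0--0-, 1-01-}

YES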